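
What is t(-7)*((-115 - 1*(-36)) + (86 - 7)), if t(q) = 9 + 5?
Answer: 0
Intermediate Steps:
t(q) = 14
t(-7)*((-115 - 1*(-36)) + (86 - 7)) = 14*((-115 - 1*(-36)) + (86 - 7)) = 14*((-115 + 36) + 79) = 14*(-79 + 79) = 14*0 = 0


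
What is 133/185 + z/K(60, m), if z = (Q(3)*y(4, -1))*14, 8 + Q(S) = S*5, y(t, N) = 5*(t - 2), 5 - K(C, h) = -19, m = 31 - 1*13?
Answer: 46123/1110 ≈ 41.552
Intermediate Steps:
m = 18 (m = 31 - 13 = 18)
K(C, h) = 24 (K(C, h) = 5 - 1*(-19) = 5 + 19 = 24)
y(t, N) = -10 + 5*t (y(t, N) = 5*(-2 + t) = -10 + 5*t)
Q(S) = -8 + 5*S (Q(S) = -8 + S*5 = -8 + 5*S)
z = 980 (z = ((-8 + 5*3)*(-10 + 5*4))*14 = ((-8 + 15)*(-10 + 20))*14 = (7*10)*14 = 70*14 = 980)
133/185 + z/K(60, m) = 133/185 + 980/24 = 133*(1/185) + 980*(1/24) = 133/185 + 245/6 = 46123/1110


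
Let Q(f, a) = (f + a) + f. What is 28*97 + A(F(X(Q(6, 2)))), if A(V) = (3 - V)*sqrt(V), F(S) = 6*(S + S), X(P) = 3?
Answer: 2518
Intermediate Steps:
Q(f, a) = a + 2*f (Q(f, a) = (a + f) + f = a + 2*f)
F(S) = 12*S (F(S) = 6*(2*S) = 12*S)
A(V) = sqrt(V)*(3 - V)
28*97 + A(F(X(Q(6, 2)))) = 28*97 + sqrt(12*3)*(3 - 12*3) = 2716 + sqrt(36)*(3 - 1*36) = 2716 + 6*(3 - 36) = 2716 + 6*(-33) = 2716 - 198 = 2518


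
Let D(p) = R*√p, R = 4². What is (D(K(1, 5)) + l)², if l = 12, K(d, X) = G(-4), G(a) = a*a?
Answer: 5776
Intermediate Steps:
G(a) = a²
K(d, X) = 16 (K(d, X) = (-4)² = 16)
R = 16
D(p) = 16*√p
(D(K(1, 5)) + l)² = (16*√16 + 12)² = (16*4 + 12)² = (64 + 12)² = 76² = 5776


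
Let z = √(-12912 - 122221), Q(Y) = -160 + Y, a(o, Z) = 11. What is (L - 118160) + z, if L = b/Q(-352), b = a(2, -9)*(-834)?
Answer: -30244373/256 + I*√135133 ≈ -1.1814e+5 + 367.6*I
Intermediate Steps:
b = -9174 (b = 11*(-834) = -9174)
z = I*√135133 (z = √(-135133) = I*√135133 ≈ 367.6*I)
L = 4587/256 (L = -9174/(-160 - 352) = -9174/(-512) = -9174*(-1/512) = 4587/256 ≈ 17.918)
(L - 118160) + z = (4587/256 - 118160) + I*√135133 = -30244373/256 + I*√135133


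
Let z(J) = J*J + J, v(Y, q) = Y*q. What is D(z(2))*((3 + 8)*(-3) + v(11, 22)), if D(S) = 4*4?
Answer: 3344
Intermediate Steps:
z(J) = J + J² (z(J) = J² + J = J + J²)
D(S) = 16
D(z(2))*((3 + 8)*(-3) + v(11, 22)) = 16*((3 + 8)*(-3) + 11*22) = 16*(11*(-3) + 242) = 16*(-33 + 242) = 16*209 = 3344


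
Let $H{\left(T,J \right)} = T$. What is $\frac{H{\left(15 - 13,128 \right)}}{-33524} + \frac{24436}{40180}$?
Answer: $\frac{2497293}{4106690} \approx 0.6081$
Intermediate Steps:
$\frac{H{\left(15 - 13,128 \right)}}{-33524} + \frac{24436}{40180} = \frac{15 - 13}{-33524} + \frac{24436}{40180} = \left(15 - 13\right) \left(- \frac{1}{33524}\right) + 24436 \cdot \frac{1}{40180} = 2 \left(- \frac{1}{33524}\right) + \frac{149}{245} = - \frac{1}{16762} + \frac{149}{245} = \frac{2497293}{4106690}$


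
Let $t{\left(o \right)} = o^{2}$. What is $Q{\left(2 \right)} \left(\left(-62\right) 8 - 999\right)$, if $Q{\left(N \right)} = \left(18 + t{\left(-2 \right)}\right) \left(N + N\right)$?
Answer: $-131560$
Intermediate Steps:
$Q{\left(N \right)} = 44 N$ ($Q{\left(N \right)} = \left(18 + \left(-2\right)^{2}\right) \left(N + N\right) = \left(18 + 4\right) 2 N = 22 \cdot 2 N = 44 N$)
$Q{\left(2 \right)} \left(\left(-62\right) 8 - 999\right) = 44 \cdot 2 \left(\left(-62\right) 8 - 999\right) = 88 \left(-496 - 999\right) = 88 \left(-1495\right) = -131560$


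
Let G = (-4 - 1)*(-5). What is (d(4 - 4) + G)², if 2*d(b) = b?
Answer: 625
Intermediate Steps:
G = 25 (G = -5*(-5) = 25)
d(b) = b/2
(d(4 - 4) + G)² = ((4 - 4)/2 + 25)² = ((½)*0 + 25)² = (0 + 25)² = 25² = 625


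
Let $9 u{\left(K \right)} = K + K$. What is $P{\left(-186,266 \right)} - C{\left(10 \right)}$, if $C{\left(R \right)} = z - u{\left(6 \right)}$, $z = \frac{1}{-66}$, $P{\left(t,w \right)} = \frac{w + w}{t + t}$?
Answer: $- \frac{167}{2046} \approx -0.081623$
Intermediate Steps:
$u{\left(K \right)} = \frac{2 K}{9}$ ($u{\left(K \right)} = \frac{K + K}{9} = \frac{2 K}{9}$)
$P{\left(t,w \right)} = \frac{w}{t}$ ($P{\left(t,w \right)} = \frac{2 w}{2 t} = 2 w \frac{1}{2 t} = \frac{w}{t}$)
$z = - \frac{1}{66} \approx -0.015152$
$C{\left(R \right)} = - \frac{89}{66}$ ($C{\left(R \right)} = - \frac{1}{66} - \frac{2}{9} \cdot 6 = - \frac{1}{66} - \frac{4}{3} = - \frac{89}{66}$)
$P{\left(-186,266 \right)} - C{\left(10 \right)} = \frac{266}{-186} - - \frac{89}{66} = 266 \left(- \frac{1}{186}\right) + \frac{89}{66} = - \frac{133}{93} + \frac{89}{66} = - \frac{167}{2046}$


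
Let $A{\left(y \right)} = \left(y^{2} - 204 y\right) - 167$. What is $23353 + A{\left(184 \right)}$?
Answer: $19506$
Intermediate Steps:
$A{\left(y \right)} = -167 + y^{2} - 204 y$
$23353 + A{\left(184 \right)} = 23353 - \left(37703 - 33856\right) = 23353 - 3847 = 19506$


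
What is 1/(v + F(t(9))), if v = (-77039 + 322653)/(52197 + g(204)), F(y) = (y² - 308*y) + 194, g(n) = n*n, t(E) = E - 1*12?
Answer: 93813/105972865 ≈ 0.00088525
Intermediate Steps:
t(E) = -12 + E (t(E) = E - 12 = -12 + E)
g(n) = n²
F(y) = 194 + y² - 308*y
v = 245614/93813 (v = (-77039 + 322653)/(52197 + 204²) = 245614/(52197 + 41616) = 245614/93813 ≈ 2.6181)
1/(v + F(t(9))) = 1/(245614/93813 + (194 + (-12 + 9)² - 308*(-12 + 9))) = 1/(245614/93813 + (194 + (-3)² - 308*(-3))) = 1/(245614/93813 + (194 + 9 + 924)) = 1/(245614/93813 + 1127) = 1/(105972865/93813) = 93813/105972865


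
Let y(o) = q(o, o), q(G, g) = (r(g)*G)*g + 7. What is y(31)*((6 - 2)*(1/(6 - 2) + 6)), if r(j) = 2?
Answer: 48225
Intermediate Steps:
q(G, g) = 7 + 2*G*g (q(G, g) = (2*G)*g + 7 = 2*G*g + 7 = 7 + 2*G*g)
y(o) = 7 + 2*o**2 (y(o) = 7 + 2*o*o = 7 + 2*o**2)
y(31)*((6 - 2)*(1/(6 - 2) + 6)) = (7 + 2*31**2)*((6 - 2)*(1/(6 - 2) + 6)) = (7 + 2*961)*(4*(1/4 + 6)) = (7 + 1922)*(4*(1*(1/4) + 6)) = 1929*(4*(1/4 + 6)) = 1929*(4*(25/4)) = 1929*25 = 48225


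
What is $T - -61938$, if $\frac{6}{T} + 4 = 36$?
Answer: $\frac{991011}{16} \approx 61938.0$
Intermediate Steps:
$T = \frac{3}{16}$ ($T = \frac{6}{-4 + 36} = \frac{6}{32} = 6 \cdot \frac{1}{32} = \frac{3}{16} \approx 0.1875$)
$T - -61938 = \frac{3}{16} - -61938 = \frac{3}{16} + 61938 = \frac{991011}{16}$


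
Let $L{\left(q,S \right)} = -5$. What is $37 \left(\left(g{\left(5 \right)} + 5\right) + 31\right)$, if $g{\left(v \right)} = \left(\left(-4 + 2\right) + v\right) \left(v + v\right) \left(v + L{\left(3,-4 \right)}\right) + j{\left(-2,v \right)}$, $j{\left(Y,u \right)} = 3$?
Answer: $1443$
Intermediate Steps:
$g{\left(v \right)} = 3 + 2 v \left(-5 + v\right) \left(-2 + v\right)$ ($g{\left(v \right)} = \left(\left(-4 + 2\right) + v\right) \left(v + v\right) \left(v - 5\right) + 3 = \left(-2 + v\right) 2 v \left(-5 + v\right) + 3 = 2 v \left(-5 + v\right) \left(-2 + v\right) + 3 = 3 + 2 v \left(-5 + v\right) \left(-2 + v\right)$)
$37 \left(\left(g{\left(5 \right)} + 5\right) + 31\right) = 37 \left(\left(\left(3 - 14 \cdot 5^{2} + 2 \cdot 5^{3} + 20 \cdot 5\right) + 5\right) + 31\right) = 37 \left(\left(\left(3 - 350 + 2 \cdot 125 + 100\right) + 5\right) + 31\right) = 37 \left(\left(\left(3 - 350 + 250 + 100\right) + 5\right) + 31\right) = 37 \left(\left(3 + 5\right) + 31\right) = 37 \left(8 + 31\right) = 37 \cdot 39 = 1443$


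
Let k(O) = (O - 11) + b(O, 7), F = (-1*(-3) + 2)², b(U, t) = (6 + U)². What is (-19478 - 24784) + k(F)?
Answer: -43287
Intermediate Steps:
F = 25 (F = (3 + 2)² = 5² = 25)
k(O) = -11 + O + (6 + O)² (k(O) = (O - 11) + (6 + O)² = (-11 + O) + (6 + O)² = -11 + O + (6 + O)²)
(-19478 - 24784) + k(F) = (-19478 - 24784) + (-11 + 25 + (6 + 25)²) = -44262 + (-11 + 25 + 31²) = -44262 + (-11 + 25 + 961) = -44262 + 975 = -43287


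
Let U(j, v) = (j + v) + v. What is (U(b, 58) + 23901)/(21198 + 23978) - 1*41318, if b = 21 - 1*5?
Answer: -1866557935/45176 ≈ -41317.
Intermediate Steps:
b = 16 (b = 21 - 5 = 16)
U(j, v) = j + 2*v
(U(b, 58) + 23901)/(21198 + 23978) - 1*41318 = ((16 + 2*58) + 23901)/(21198 + 23978) - 1*41318 = ((16 + 116) + 23901)/45176 - 41318 = (132 + 23901)*(1/45176) - 41318 = 24033*(1/45176) - 41318 = 24033/45176 - 41318 = -1866557935/45176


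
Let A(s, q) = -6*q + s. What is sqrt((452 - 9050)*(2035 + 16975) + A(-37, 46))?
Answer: I*sqrt(163448293) ≈ 12785.0*I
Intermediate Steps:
A(s, q) = s - 6*q
sqrt((452 - 9050)*(2035 + 16975) + A(-37, 46)) = sqrt((452 - 9050)*(2035 + 16975) + (-37 - 6*46)) = sqrt(-8598*19010 + (-37 - 276)) = sqrt(-163447980 - 313) = sqrt(-163448293) = I*sqrt(163448293)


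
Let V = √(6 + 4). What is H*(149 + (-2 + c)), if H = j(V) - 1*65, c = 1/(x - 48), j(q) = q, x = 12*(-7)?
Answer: -1261195/132 + 19403*√10/132 ≈ -9089.7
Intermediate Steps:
V = √10 ≈ 3.1623
x = -84
c = -1/132 (c = 1/(-84 - 48) = 1/(-132) = -1/132 ≈ -0.0075758)
H = -65 + √10 (H = √10 - 1*65 = √10 - 65 = -65 + √10 ≈ -61.838)
H*(149 + (-2 + c)) = (-65 + √10)*(149 + (-2 - 1/132)) = (-65 + √10)*(149 - 265/132) = (-65 + √10)*(19403/132) = -1261195/132 + 19403*√10/132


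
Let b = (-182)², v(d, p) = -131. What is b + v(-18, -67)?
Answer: 32993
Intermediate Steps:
b = 33124
b + v(-18, -67) = 33124 - 131 = 32993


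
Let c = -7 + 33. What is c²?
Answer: 676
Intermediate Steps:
c = 26
c² = 26² = 676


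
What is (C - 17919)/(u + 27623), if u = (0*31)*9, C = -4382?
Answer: -22301/27623 ≈ -0.80733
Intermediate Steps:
u = 0 (u = 0*9 = 0)
(C - 17919)/(u + 27623) = (-4382 - 17919)/(0 + 27623) = -22301/27623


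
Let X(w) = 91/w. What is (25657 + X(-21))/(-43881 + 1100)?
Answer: -322/537 ≈ -0.59963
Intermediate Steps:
(25657 + X(-21))/(-43881 + 1100) = (25657 + 91/(-21))/(-43881 + 1100) = (25657 + 91*(-1/21))/(-42781) = (25657 - 13/3)*(-1/42781) = (76958/3)*(-1/42781) = -322/537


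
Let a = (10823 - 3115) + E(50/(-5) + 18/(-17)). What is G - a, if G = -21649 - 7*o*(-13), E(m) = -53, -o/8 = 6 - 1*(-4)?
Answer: -36584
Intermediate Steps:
o = -80 (o = -8*(6 - 1*(-4)) = -8*(6 + 4) = -8*10 = -80)
G = -28929 (G = -21649 - 7*(-80)*(-13) = -21649 + 560*(-13) = -21649 - 7280 = -28929)
a = 7655 (a = (10823 - 3115) - 53 = 7708 - 53 = 7655)
G - a = -28929 - 1*7655 = -28929 - 7655 = -36584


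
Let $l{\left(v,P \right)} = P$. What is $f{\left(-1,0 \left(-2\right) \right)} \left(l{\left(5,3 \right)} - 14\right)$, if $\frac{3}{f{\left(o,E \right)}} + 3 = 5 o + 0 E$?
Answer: $\frac{33}{8} \approx 4.125$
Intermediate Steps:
$f{\left(o,E \right)} = \frac{3}{-3 + 5 o}$ ($f{\left(o,E \right)} = \frac{3}{-3 + \left(5 o + 0 E\right)} = \frac{3}{-3 + \left(5 o + 0\right)} = \frac{3}{-3 + 5 o}$)
$f{\left(-1,0 \left(-2\right) \right)} \left(l{\left(5,3 \right)} - 14\right) = \frac{3}{-3 + 5 \left(-1\right)} \left(3 - 14\right) = \frac{3}{-3 - 5} \left(-11\right) = \frac{3}{-8} \left(-11\right) = 3 \left(- \frac{1}{8}\right) \left(-11\right) = \left(- \frac{3}{8}\right) \left(-11\right) = \frac{33}{8}$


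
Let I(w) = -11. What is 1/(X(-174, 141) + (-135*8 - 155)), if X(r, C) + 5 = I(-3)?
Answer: -1/1251 ≈ -0.00079936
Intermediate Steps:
X(r, C) = -16 (X(r, C) = -5 - 11 = -16)
1/(X(-174, 141) + (-135*8 - 155)) = 1/(-16 + (-135*8 - 155)) = 1/(-16 + (-1080 - 155)) = 1/(-16 - 1235) = 1/(-1251) = -1/1251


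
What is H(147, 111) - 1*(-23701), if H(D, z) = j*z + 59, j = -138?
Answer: 8442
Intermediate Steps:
H(D, z) = 59 - 138*z (H(D, z) = -138*z + 59 = 59 - 138*z)
H(147, 111) - 1*(-23701) = (59 - 138*111) - 1*(-23701) = (59 - 15318) + 23701 = -15259 + 23701 = 8442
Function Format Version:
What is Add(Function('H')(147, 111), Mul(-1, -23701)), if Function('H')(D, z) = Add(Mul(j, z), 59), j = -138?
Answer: 8442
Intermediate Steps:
Function('H')(D, z) = Add(59, Mul(-138, z)) (Function('H')(D, z) = Add(Mul(-138, z), 59) = Add(59, Mul(-138, z)))
Add(Function('H')(147, 111), Mul(-1, -23701)) = Add(Add(59, Mul(-138, 111)), Mul(-1, -23701)) = Add(Add(59, -15318), 23701) = Add(-15259, 23701) = 8442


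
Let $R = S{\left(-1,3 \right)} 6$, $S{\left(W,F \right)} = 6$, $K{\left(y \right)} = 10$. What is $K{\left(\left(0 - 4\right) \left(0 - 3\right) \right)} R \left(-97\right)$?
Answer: $-34920$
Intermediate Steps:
$R = 36$ ($R = 6 \cdot 6 = 36$)
$K{\left(\left(0 - 4\right) \left(0 - 3\right) \right)} R \left(-97\right) = 10 \cdot 36 \left(-97\right) = 360 \left(-97\right) = -34920$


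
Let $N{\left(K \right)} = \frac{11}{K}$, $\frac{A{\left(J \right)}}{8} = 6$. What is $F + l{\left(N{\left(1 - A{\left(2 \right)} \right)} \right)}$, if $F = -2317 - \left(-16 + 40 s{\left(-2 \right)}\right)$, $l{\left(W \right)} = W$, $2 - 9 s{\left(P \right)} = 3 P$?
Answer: $- \frac{988462}{423} \approx -2336.8$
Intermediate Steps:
$A{\left(J \right)} = 48$ ($A{\left(J \right)} = 8 \cdot 6 = 48$)
$s{\left(P \right)} = \frac{2}{9} - \frac{P}{3}$ ($s{\left(P \right)} = \frac{2}{9} - \frac{3 P}{9} = \frac{2}{9} - \frac{P}{3}$)
$F = - \frac{21029}{9}$ ($F = -2317 + \left(- 40 \left(\frac{2}{9} - - \frac{2}{3}\right) + 16\right) = -2317 + \left(- 40 \left(\frac{2}{9} + \frac{2}{3}\right) + 16\right) = -2317 + \left(\left(-40\right) \frac{8}{9} + 16\right) = -2317 + \left(- \frac{320}{9} + 16\right) = -2317 - \frac{176}{9} = - \frac{21029}{9} \approx -2336.6$)
$F + l{\left(N{\left(1 - A{\left(2 \right)} \right)} \right)} = - \frac{21029}{9} + \frac{11}{1 - 48} = - \frac{21029}{9} + \frac{11}{-47} = - \frac{21029}{9} + 11 \left(- \frac{1}{47}\right) = - \frac{21029}{9} - \frac{11}{47} = - \frac{988462}{423}$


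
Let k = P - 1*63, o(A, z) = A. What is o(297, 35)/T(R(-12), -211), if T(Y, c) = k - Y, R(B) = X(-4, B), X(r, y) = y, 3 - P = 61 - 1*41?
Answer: -297/68 ≈ -4.3676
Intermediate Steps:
P = -17 (P = 3 - (61 - 1*41) = 3 - (61 - 41) = 3 - 1*20 = 3 - 20 = -17)
k = -80 (k = -17 - 1*63 = -17 - 63 = -80)
R(B) = B
T(Y, c) = -80 - Y
o(297, 35)/T(R(-12), -211) = 297/(-80 - 1*(-12)) = 297/(-80 + 12) = 297/(-68) = 297*(-1/68) = -297/68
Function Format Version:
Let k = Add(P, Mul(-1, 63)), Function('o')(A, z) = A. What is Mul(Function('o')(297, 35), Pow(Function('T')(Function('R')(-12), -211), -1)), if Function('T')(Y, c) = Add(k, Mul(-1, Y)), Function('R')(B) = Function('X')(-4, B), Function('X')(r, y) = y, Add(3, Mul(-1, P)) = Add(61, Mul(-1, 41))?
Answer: Rational(-297, 68) ≈ -4.3676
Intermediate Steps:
P = -17 (P = Add(3, Mul(-1, Add(61, Mul(-1, 41)))) = Add(3, Mul(-1, Add(61, -41))) = Add(3, Mul(-1, 20)) = Add(3, -20) = -17)
k = -80 (k = Add(-17, Mul(-1, 63)) = Add(-17, -63) = -80)
Function('R')(B) = B
Function('T')(Y, c) = Add(-80, Mul(-1, Y))
Mul(Function('o')(297, 35), Pow(Function('T')(Function('R')(-12), -211), -1)) = Mul(297, Pow(Add(-80, Mul(-1, -12)), -1)) = Mul(297, Pow(Add(-80, 12), -1)) = Mul(297, Pow(-68, -1)) = Mul(297, Rational(-1, 68)) = Rational(-297, 68)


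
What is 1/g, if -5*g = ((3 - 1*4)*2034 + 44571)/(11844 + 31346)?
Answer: -215950/42537 ≈ -5.0768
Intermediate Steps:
g = -42537/215950 (g = -((3 - 1*4)*2034 + 44571)/(5*(11844 + 31346)) = -((3 - 4)*2034 + 44571)/(5*43190) = -(-1*2034 + 44571)/(5*43190) = -(-2034 + 44571)/(5*43190) = -42537/(5*43190) = -1/5*42537/43190 = -42537/215950 ≈ -0.19698)
1/g = 1/(-42537/215950) = -215950/42537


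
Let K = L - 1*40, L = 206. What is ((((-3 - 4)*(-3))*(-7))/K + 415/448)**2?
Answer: 2301289/1382649856 ≈ 0.0016644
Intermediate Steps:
K = 166 (K = 206 - 1*40 = 206 - 40 = 166)
((((-3 - 4)*(-3))*(-7))/K + 415/448)**2 = ((((-3 - 4)*(-3))*(-7))/166 + 415/448)**2 = ((-7*(-3)*(-7))*(1/166) + 415*(1/448))**2 = ((21*(-7))*(1/166) + 415/448)**2 = (-147*1/166 + 415/448)**2 = (-147/166 + 415/448)**2 = (1517/37184)**2 = 2301289/1382649856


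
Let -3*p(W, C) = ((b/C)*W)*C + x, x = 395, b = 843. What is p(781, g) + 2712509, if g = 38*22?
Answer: 7478749/3 ≈ 2.4929e+6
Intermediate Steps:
g = 836
p(W, C) = -395/3 - 281*W (p(W, C) = -(((843/C)*W)*C + 395)/3 = -((843*W/C)*C + 395)/3 = -(843*W + 395)/3 = -(395 + 843*W)/3 = -395/3 - 281*W)
p(781, g) + 2712509 = (-395/3 - 281*781) + 2712509 = (-395/3 - 219461) + 2712509 = -658778/3 + 2712509 = 7478749/3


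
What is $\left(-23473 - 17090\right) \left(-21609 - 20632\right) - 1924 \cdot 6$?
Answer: $1713410139$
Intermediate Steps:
$\left(-23473 - 17090\right) \left(-21609 - 20632\right) - 1924 \cdot 6 = \left(-40563\right) \left(-42241\right) - 11544 = 1713421683 - 11544 = 1713410139$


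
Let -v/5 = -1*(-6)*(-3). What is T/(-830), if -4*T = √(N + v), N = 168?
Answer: √258/3320 ≈ 0.0048381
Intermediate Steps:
v = 90 (v = -5*(-1*(-6))*(-3) = -30*(-3) = -5*(-18) = 90)
T = -√258/4 (T = -√(168 + 90)/4 = -√258/4 ≈ -4.0156)
T/(-830) = (-√258/4)/(-830) = -(-1)*√258/3320 = √258/3320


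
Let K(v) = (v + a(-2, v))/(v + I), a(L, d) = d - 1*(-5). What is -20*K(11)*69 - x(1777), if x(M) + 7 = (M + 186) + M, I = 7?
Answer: -5803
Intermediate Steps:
a(L, d) = 5 + d (a(L, d) = d + 5 = 5 + d)
K(v) = (5 + 2*v)/(7 + v) (K(v) = (v + (5 + v))/(v + 7) = (5 + 2*v)/(7 + v))
x(M) = 179 + 2*M (x(M) = -7 + ((M + 186) + M) = -7 + ((186 + M) + M) = -7 + (186 + 2*M) = 179 + 2*M)
-20*K(11)*69 - x(1777) = -20*(5 + 2*11)/(7 + 11)*69 - (179 + 2*1777) = -20*(5 + 22)/18*69 - (179 + 3554) = -10*27/9*69 - 1*3733 = -20*3/2*69 - 3733 = -30*69 - 3733 = -2070 - 3733 = -5803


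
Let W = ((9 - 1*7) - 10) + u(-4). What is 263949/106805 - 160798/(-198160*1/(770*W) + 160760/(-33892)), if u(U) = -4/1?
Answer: -16802732696776761/1745799925180 ≈ -9624.7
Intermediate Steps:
u(U) = -4 (u(U) = -4*1 = -4)
W = -12 (W = ((9 - 1*7) - 10) - 4 = ((9 - 7) - 10) - 4 = (2 - 10) - 4 = -8 - 4 = -12)
263949/106805 - 160798/(-198160*1/(770*W) + 160760/(-33892)) = 263949/106805 - 160798/(-198160/(-12*55*14) + 160760/(-33892)) = 263949*(1/106805) - 160798/(-198160/((-660*14)) + 160760*(-1/33892)) = 263949/106805 - 160798/(-198160/(-9240) - 40190/8473) = 263949/106805 - 160798/(-198160*(-1/9240) - 40190/8473) = 263949/106805 - 160798/(4954/231 - 40190/8473) = 263949/106805 - 160798/32691352/1957263 = 263949/106805 - 160798*1957263/32691352 = 263949/106805 - 157361987937/16345676 = -16802732696776761/1745799925180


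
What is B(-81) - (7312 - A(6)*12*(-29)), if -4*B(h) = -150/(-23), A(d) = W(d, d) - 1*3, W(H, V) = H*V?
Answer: -864691/46 ≈ -18798.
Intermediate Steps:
A(d) = -3 + d**2 (A(d) = d*d - 1*3 = d**2 - 3 = -3 + d**2)
B(h) = -75/46 (B(h) = -(-75)/(2*(-23)) = -(-75)*(-1)/(2*23) = -1/4*150/23 = -75/46)
B(-81) - (7312 - A(6)*12*(-29)) = -75/46 - (7312 - (-3 + 6**2)*12*(-29)) = -75/46 - (7312 - (-3 + 36)*12*(-29)) = -75/46 - (7312 - 33*12*(-29)) = -75/46 - (7312 - 396*(-29)) = -75/46 - (7312 - 1*(-11484)) = -75/46 - (7312 + 11484) = -75/46 - 1*18796 = -75/46 - 18796 = -864691/46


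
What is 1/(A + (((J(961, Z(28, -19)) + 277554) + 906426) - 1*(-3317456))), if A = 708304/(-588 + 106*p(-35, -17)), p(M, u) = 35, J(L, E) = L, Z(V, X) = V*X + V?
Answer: 1561/7028595869 ≈ 2.2209e-7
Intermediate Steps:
Z(V, X) = V + V*X
A = 354152/1561 (A = 708304/(-588 + 106*35) = 708304/(-588 + 3710) = 708304/3122 = 708304*(1/3122) = 354152/1561 ≈ 226.88)
1/(A + (((J(961, Z(28, -19)) + 277554) + 906426) - 1*(-3317456))) = 1/(354152/1561 + (((961 + 277554) + 906426) - 1*(-3317456))) = 1/(354152/1561 + ((278515 + 906426) + 3317456)) = 1/(354152/1561 + (1184941 + 3317456)) = 1/(354152/1561 + 4502397) = 1/(7028595869/1561) = 1561/7028595869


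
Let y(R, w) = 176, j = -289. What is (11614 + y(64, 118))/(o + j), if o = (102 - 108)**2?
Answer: -11790/253 ≈ -46.601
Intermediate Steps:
o = 36 (o = (-6)**2 = 36)
(11614 + y(64, 118))/(o + j) = (11614 + 176)/(36 - 289) = 11790/(-253) = 11790*(-1/253) = -11790/253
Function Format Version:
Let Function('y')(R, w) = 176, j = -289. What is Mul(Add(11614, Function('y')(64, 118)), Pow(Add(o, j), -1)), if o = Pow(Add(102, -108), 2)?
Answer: Rational(-11790, 253) ≈ -46.601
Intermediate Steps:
o = 36 (o = Pow(-6, 2) = 36)
Mul(Add(11614, Function('y')(64, 118)), Pow(Add(o, j), -1)) = Mul(Add(11614, 176), Pow(Add(36, -289), -1)) = Mul(11790, Pow(-253, -1)) = Mul(11790, Rational(-1, 253)) = Rational(-11790, 253)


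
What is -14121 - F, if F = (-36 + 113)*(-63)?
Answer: -9270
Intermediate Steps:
F = -4851 (F = 77*(-63) = -4851)
-14121 - F = -14121 - 1*(-4851) = -14121 + 4851 = -9270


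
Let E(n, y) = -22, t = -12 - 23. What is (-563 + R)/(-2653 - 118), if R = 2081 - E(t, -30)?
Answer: -1540/2771 ≈ -0.55576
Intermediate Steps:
t = -35
R = 2103 (R = 2081 - 1*(-22) = 2081 + 22 = 2103)
(-563 + R)/(-2653 - 118) = (-563 + 2103)/(-2653 - 118) = 1540/(-2771) = 1540*(-1/2771) = -1540/2771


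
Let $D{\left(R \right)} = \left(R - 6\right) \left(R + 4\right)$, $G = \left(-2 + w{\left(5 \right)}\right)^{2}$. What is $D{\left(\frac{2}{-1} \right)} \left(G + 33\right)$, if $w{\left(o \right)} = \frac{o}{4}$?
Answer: $-537$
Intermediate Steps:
$w{\left(o \right)} = \frac{o}{4}$ ($w{\left(o \right)} = o \frac{1}{4} = \frac{o}{4}$)
$G = \frac{9}{16}$ ($G = \left(-2 + \frac{1}{4} \cdot 5\right)^{2} = \left(-2 + \frac{5}{4}\right)^{2} = \left(- \frac{3}{4}\right)^{2} = \frac{9}{16} \approx 0.5625$)
$D{\left(R \right)} = \left(-6 + R\right) \left(4 + R\right)$
$D{\left(\frac{2}{-1} \right)} \left(G + 33\right) = \left(-24 + \left(\frac{2}{-1}\right)^{2} - 2 \frac{2}{-1}\right) \left(\frac{9}{16} + 33\right) = \left(-24 + \left(2 \left(-1\right)\right)^{2} - 2 \cdot 2 \left(-1\right)\right) \frac{537}{16} = \left(-24 + \left(-2\right)^{2} - -4\right) \frac{537}{16} = \left(-24 + 4 + 4\right) \frac{537}{16} = \left(-16\right) \frac{537}{16} = -537$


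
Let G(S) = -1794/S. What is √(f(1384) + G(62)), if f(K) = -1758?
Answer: 3*I*√190805/31 ≈ 42.272*I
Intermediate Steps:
√(f(1384) + G(62)) = √(-1758 - 1794/62) = √(-1758 - 1794*1/62) = √(-1758 - 897/31) = √(-55395/31) = 3*I*√190805/31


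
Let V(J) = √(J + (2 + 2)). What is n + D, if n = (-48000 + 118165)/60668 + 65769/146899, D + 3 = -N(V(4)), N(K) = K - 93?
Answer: 816383409907/8912068532 - 2*√2 ≈ 88.776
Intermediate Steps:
V(J) = √(4 + J) (V(J) = √(J + 4) = √(4 + J))
N(K) = -93 + K
D = 90 - 2*√2 (D = -3 - (-93 + √(4 + 4)) = -3 - (-93 + √8) = -3 - (-93 + 2*√2) = -3 + (93 - 2*√2) = 90 - 2*√2 ≈ 87.172)
n = 14297242027/8912068532 (n = 70165*(1/60668) + 65769*(1/146899) = 70165/60668 + 65769/146899 = 14297242027/8912068532 ≈ 1.6043)
n + D = 14297242027/8912068532 + (90 - 2*√2) = 816383409907/8912068532 - 2*√2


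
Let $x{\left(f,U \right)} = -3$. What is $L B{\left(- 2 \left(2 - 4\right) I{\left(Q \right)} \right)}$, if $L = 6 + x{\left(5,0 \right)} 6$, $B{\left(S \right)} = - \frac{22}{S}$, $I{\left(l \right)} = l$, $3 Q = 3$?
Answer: $66$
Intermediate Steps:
$Q = 1$ ($Q = \frac{1}{3} \cdot 3 = 1$)
$L = -12$ ($L = 6 - 18 = -12$)
$L B{\left(- 2 \left(2 - 4\right) I{\left(Q \right)} \right)} = - 12 \left(- \frac{22}{- 2 \left(2 - 4\right) 1}\right) = - 12 \left(- \frac{22}{\left(-2\right) \left(-2\right) 1}\right) = - 12 \left(- \frac{22}{4 \cdot 1}\right) = - 12 \left(- \frac{22}{4}\right) = - 12 \left(\left(-22\right) \frac{1}{4}\right) = \left(-12\right) \left(- \frac{11}{2}\right) = 66$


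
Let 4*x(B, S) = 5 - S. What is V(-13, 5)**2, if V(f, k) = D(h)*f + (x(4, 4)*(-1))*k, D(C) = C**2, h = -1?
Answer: 3249/16 ≈ 203.06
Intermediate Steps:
x(B, S) = 5/4 - S/4 (x(B, S) = (5 - S)/4 = 5/4 - S/4)
V(f, k) = f - k/4 (V(f, k) = (-1)**2*f + ((5/4 - 1/4*4)*(-1))*k = 1*f + ((5/4 - 1)*(-1))*k = f + ((1/4)*(-1))*k = f - k/4)
V(-13, 5)**2 = (-13 - 1/4*5)**2 = (-13 - 5/4)**2 = (-57/4)**2 = 3249/16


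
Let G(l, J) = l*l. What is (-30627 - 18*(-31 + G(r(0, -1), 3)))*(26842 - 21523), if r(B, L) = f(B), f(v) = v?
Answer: -159937011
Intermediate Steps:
r(B, L) = B
G(l, J) = l²
(-30627 - 18*(-31 + G(r(0, -1), 3)))*(26842 - 21523) = (-30627 - 18*(-31 + 0²))*(26842 - 21523) = (-30627 - 18*(-31 + 0))*5319 = (-30627 - 18*(-31))*5319 = (-30627 + 558)*5319 = -30069*5319 = -159937011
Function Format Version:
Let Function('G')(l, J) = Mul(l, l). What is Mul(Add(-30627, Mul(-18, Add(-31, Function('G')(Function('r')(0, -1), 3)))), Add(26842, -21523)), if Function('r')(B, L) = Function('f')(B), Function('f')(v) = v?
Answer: -159937011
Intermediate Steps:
Function('r')(B, L) = B
Function('G')(l, J) = Pow(l, 2)
Mul(Add(-30627, Mul(-18, Add(-31, Function('G')(Function('r')(0, -1), 3)))), Add(26842, -21523)) = Mul(Add(-30627, Mul(-18, Add(-31, Pow(0, 2)))), Add(26842, -21523)) = Mul(Add(-30627, Mul(-18, Add(-31, 0))), 5319) = Mul(Add(-30627, Mul(-18, -31)), 5319) = Mul(Add(-30627, 558), 5319) = Mul(-30069, 5319) = -159937011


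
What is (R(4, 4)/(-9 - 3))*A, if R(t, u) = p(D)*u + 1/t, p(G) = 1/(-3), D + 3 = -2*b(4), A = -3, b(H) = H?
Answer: -13/48 ≈ -0.27083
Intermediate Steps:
D = -11 (D = -3 - 2*4 = -3 - 8 = -11)
p(G) = -⅓ (p(G) = 1*(-⅓) = -⅓)
R(t, u) = 1/t - u/3 (R(t, u) = -u/3 + 1/t = 1/t - u/3)
(R(4, 4)/(-9 - 3))*A = ((1/4 - ⅓*4)/(-9 - 3))*(-3) = ((¼ - 4/3)/(-12))*(-3) = -13/12*(-1/12)*(-3) = (13/144)*(-3) = -13/48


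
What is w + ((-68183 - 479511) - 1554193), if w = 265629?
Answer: -1836258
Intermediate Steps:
w + ((-68183 - 479511) - 1554193) = 265629 + ((-68183 - 479511) - 1554193) = 265629 + (-547694 - 1554193) = 265629 - 2101887 = -1836258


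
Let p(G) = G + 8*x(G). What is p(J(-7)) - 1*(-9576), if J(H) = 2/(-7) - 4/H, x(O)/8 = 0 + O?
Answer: 67162/7 ≈ 9594.6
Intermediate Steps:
x(O) = 8*O (x(O) = 8*(0 + O) = 8*O)
J(H) = -2/7 - 4/H (J(H) = 2*(-1/7) - 4/H = -2/7 - 4/H)
p(G) = 65*G (p(G) = G + 8*(8*G) = G + 64*G = 65*G)
p(J(-7)) - 1*(-9576) = 65*(-2/7 - 4/(-7)) - 1*(-9576) = 65*(-2/7 - 4*(-1/7)) + 9576 = 65*(-2/7 + 4/7) + 9576 = 65*(2/7) + 9576 = 130/7 + 9576 = 67162/7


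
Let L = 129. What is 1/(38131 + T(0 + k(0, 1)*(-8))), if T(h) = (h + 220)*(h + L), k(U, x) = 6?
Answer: 1/52063 ≈ 1.9208e-5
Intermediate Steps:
T(h) = (129 + h)*(220 + h) (T(h) = (h + 220)*(h + 129) = (220 + h)*(129 + h) = (129 + h)*(220 + h))
1/(38131 + T(0 + k(0, 1)*(-8))) = 1/(38131 + (28380 + (0 + 6*(-8))² + 349*(0 + 6*(-8)))) = 1/(38131 + (28380 + (0 - 48)² + 349*(0 - 48))) = 1/(38131 + (28380 + (-48)² + 349*(-48))) = 1/(38131 + (28380 + 2304 - 16752)) = 1/(38131 + 13932) = 1/52063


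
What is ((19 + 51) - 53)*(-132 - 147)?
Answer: -4743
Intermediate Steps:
((19 + 51) - 53)*(-132 - 147) = (70 - 53)*(-279) = 17*(-279) = -4743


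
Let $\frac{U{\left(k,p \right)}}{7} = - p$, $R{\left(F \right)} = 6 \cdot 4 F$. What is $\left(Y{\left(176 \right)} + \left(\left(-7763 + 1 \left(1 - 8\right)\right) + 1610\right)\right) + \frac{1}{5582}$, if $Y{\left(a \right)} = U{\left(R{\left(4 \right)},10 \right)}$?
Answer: $- \frac{34775859}{5582} \approx -6230.0$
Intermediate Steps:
$R{\left(F \right)} = 24 F$
$U{\left(k,p \right)} = - 7 p$ ($U{\left(k,p \right)} = 7 \left(- p\right) = - 7 p$)
$Y{\left(a \right)} = -70$ ($Y{\left(a \right)} = \left(-7\right) 10 = -70$)
$\left(Y{\left(176 \right)} + \left(\left(-7763 + 1 \left(1 - 8\right)\right) + 1610\right)\right) + \frac{1}{5582} = \left(-70 + \left(\left(-7763 + 1 \left(1 - 8\right)\right) + 1610\right)\right) + \frac{1}{5582} = \left(-70 + \left(\left(-7763 + 1 \left(-7\right)\right) + 1610\right)\right) + \frac{1}{5582} = \left(-70 + \left(\left(-7763 - 7\right) + 1610\right)\right) + \frac{1}{5582} = \left(-70 + \left(-7770 + 1610\right)\right) + \frac{1}{5582} = \left(-70 - 6160\right) + \frac{1}{5582} = -6230 + \frac{1}{5582} = - \frac{34775859}{5582}$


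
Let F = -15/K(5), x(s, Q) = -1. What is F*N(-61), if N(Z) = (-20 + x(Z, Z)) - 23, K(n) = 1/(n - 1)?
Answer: 2640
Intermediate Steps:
K(n) = 1/(-1 + n)
N(Z) = -44 (N(Z) = (-20 - 1) - 23 = -21 - 23 = -44)
F = -60 (F = -15/(1/(-1 + 5)) = -15/(1/4) = -15/1/4 = -15*4 = -60)
F*N(-61) = -60*(-44) = 2640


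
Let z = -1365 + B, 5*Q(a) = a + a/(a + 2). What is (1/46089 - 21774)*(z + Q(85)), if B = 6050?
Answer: -410539953276535/4009743 ≈ -1.0239e+8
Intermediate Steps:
Q(a) = a/5 + a/(5*(2 + a)) (Q(a) = (a + a/(a + 2))/5 = (a + a/(2 + a))/5 = a/5 + a/(5*(2 + a)))
z = 4685 (z = -1365 + 6050 = 4685)
(1/46089 - 21774)*(z + Q(85)) = (1/46089 - 21774)*(4685 + (1/5)*85*(3 + 85)/(2 + 85)) = (1/46089 - 21774)*(4685 + (1/5)*85*88/87) = -1003541885*(4685 + (1/5)*85*(1/87)*88)/46089 = -1003541885*(4685 + 1496/87)/46089 = -1003541885/46089*409091/87 = -410539953276535/4009743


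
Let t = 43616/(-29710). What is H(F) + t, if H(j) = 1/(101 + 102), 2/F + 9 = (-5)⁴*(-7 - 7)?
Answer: -4412169/3015565 ≈ -1.4631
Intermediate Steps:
t = -21808/14855 (t = 43616*(-1/29710) = -21808/14855 ≈ -1.4681)
F = -2/8759 (F = 2/(-9 + (-5)⁴*(-7 - 7)) = 2/(-9 + 625*(-14)) = 2/(-9 - 8750) = 2/(-8759) = 2*(-1/8759) = -2/8759 ≈ -0.00022834)
H(j) = 1/203
H(F) + t = 1/203 - 21808/14855 = -4412169/3015565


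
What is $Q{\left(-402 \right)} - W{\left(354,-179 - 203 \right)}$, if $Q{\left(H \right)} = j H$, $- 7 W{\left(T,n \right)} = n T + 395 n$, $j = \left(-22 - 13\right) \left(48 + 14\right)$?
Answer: $831466$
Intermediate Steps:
$j = -2170$ ($j = \left(-35\right) 62 = -2170$)
$W{\left(T,n \right)} = - \frac{395 n}{7} - \frac{T n}{7}$ ($W{\left(T,n \right)} = - \frac{n T + 395 n}{7} = - \frac{T n + 395 n}{7} = - \frac{395 n + T n}{7} = - \frac{395 n}{7} - \frac{T n}{7}$)
$Q{\left(H \right)} = - 2170 H$
$Q{\left(-402 \right)} - W{\left(354,-179 - 203 \right)} = \left(-2170\right) \left(-402\right) - - \frac{\left(-179 - 203\right) \left(395 + 354\right)}{7} = 872340 - \left(- \frac{1}{7}\right) \left(-382\right) 749 = 872340 - 40874 = 831466$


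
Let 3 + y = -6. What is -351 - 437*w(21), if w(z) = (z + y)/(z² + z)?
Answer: -27901/77 ≈ -362.35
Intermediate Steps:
y = -9 (y = -3 - 6 = -9)
w(z) = (-9 + z)/(z + z²) (w(z) = (z - 9)/(z² + z) = (-9 + z)/(z + z²))
-351 - 437*w(21) = -351 - 437*(-9 + 21)/(21*(1 + 21)) = -351 - 437*12/(21*22) = -351 - 437*2/77 = -351 - 874/77 = -27901/77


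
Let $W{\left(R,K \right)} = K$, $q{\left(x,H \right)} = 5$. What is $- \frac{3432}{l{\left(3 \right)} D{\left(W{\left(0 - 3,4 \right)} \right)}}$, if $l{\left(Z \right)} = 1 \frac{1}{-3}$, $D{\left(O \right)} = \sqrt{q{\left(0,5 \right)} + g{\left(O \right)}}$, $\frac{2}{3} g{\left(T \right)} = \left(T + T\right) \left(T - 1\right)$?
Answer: $\frac{10296 \sqrt{41}}{41} \approx 1608.0$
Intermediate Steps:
$g{\left(T \right)} = 3 T \left(-1 + T\right)$ ($g{\left(T \right)} = \frac{3 \left(T + T\right) \left(T - 1\right)}{2} = \frac{3 \cdot 2 T \left(-1 + T\right)}{2} = 3 T \left(-1 + T\right)$)
$D{\left(O \right)} = \sqrt{5 + 3 O \left(-1 + O\right)}$
$l{\left(Z \right)} = - \frac{1}{3}$ ($l{\left(Z \right)} = 1 \left(- \frac{1}{3}\right) = - \frac{1}{3}$)
$- \frac{3432}{l{\left(3 \right)} D{\left(W{\left(0 - 3,4 \right)} \right)}} = - \frac{3432}{\left(- \frac{1}{3}\right) \sqrt{5 + 3 \cdot 4 \left(-1 + 4\right)}} = - \frac{3432}{\left(- \frac{1}{3}\right) \sqrt{5 + 3 \cdot 4 \cdot 3}} = - \frac{3432}{\left(- \frac{1}{3}\right) \sqrt{5 + 36}} = - \frac{3432}{\left(- \frac{1}{3}\right) \sqrt{41}} = - 3432 \left(- \frac{3 \sqrt{41}}{41}\right) = \frac{10296 \sqrt{41}}{41}$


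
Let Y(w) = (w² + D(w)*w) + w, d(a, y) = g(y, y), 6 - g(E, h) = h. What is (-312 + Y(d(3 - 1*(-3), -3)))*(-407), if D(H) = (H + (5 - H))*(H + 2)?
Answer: -111111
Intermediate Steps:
D(H) = 10 + 5*H (D(H) = 5*(2 + H) = 10 + 5*H)
g(E, h) = 6 - h
d(a, y) = 6 - y
Y(w) = w + w² + w*(10 + 5*w) (Y(w) = (w² + (10 + 5*w)*w) + w = (w² + w*(10 + 5*w)) + w = w + w² + w*(10 + 5*w))
(-312 + Y(d(3 - 1*(-3), -3)))*(-407) = (-312 + (6 - 1*(-3))*(11 + 6*(6 - 1*(-3))))*(-407) = (-312 + (6 + 3)*(11 + 6*(6 + 3)))*(-407) = (-312 + 9*(11 + 6*9))*(-407) = (-312 + 9*(11 + 54))*(-407) = (-312 + 9*65)*(-407) = (-312 + 585)*(-407) = 273*(-407) = -111111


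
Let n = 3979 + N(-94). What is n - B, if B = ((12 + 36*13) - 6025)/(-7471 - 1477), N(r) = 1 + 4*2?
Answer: 35679079/8948 ≈ 3987.4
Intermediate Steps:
N(r) = 9 (N(r) = 1 + 8 = 9)
B = 5545/8948 (B = ((12 + 468) - 6025)/(-8948) = (480 - 6025)*(-1/8948) = -5545*(-1/8948) = 5545/8948 ≈ 0.61969)
n = 3988 (n = 3979 + 9 = 3988)
n - B = 3988 - 1*5545/8948 = 3988 - 5545/8948 = 35679079/8948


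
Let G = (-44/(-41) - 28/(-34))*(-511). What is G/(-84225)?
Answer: 675542/58704825 ≈ 0.011507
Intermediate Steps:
G = -675542/697 (G = (-44*(-1/41) - 28*(-1/34))*(-511) = (44/41 + 14/17)*(-511) = (1322/697)*(-511) = -675542/697 ≈ -969.21)
G/(-84225) = -675542/697/(-84225) = -675542/697*(-1/84225) = 675542/58704825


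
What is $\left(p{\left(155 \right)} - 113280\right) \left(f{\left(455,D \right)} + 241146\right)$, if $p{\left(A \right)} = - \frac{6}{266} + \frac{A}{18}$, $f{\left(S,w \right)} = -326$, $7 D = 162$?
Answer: $- \frac{32651791501190}{1197} \approx -2.7278 \cdot 10^{10}$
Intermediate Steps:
$D = \frac{162}{7}$ ($D = \frac{1}{7} \cdot 162 = \frac{162}{7} \approx 23.143$)
$p{\left(A \right)} = - \frac{3}{133} + \frac{A}{18}$ ($p{\left(A \right)} = \left(-6\right) \frac{1}{266} + A \frac{1}{18} = - \frac{3}{133} + \frac{A}{18}$)
$\left(p{\left(155 \right)} - 113280\right) \left(f{\left(455,D \right)} + 241146\right) = \left(\left(- \frac{3}{133} + \frac{1}{18} \cdot 155\right) - 113280\right) \left(-326 + 241146\right) = \left(\left(- \frac{3}{133} + \frac{155}{18}\right) - 113280\right) 240820 = \left(\frac{20561}{2394} - 113280\right) 240820 = \left(- \frac{271171759}{2394}\right) 240820 = - \frac{32651791501190}{1197}$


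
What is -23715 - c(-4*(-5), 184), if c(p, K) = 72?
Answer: -23787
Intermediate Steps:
-23715 - c(-4*(-5), 184) = -23715 - 1*72 = -23715 - 72 = -23787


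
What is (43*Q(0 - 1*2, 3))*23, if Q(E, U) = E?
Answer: -1978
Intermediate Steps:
(43*Q(0 - 1*2, 3))*23 = (43*(0 - 1*2))*23 = (43*(0 - 2))*23 = (43*(-2))*23 = -86*23 = -1978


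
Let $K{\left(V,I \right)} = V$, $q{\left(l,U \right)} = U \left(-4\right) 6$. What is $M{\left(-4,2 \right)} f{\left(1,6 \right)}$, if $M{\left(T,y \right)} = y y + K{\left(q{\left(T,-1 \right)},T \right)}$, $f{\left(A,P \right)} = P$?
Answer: $168$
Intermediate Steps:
$q{\left(l,U \right)} = - 24 U$ ($q{\left(l,U \right)} = - 4 U 6 = - 24 U$)
$M{\left(T,y \right)} = 24 + y^{2}$ ($M{\left(T,y \right)} = y y - -24 = y^{2} + 24 = 24 + y^{2}$)
$M{\left(-4,2 \right)} f{\left(1,6 \right)} = \left(24 + 2^{2}\right) 6 = \left(24 + 4\right) 6 = 28 \cdot 6 = 168$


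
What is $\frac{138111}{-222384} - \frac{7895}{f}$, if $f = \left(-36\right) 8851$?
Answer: $- \frac{3520951243}{5904962352} \approx -0.59627$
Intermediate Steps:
$f = -318636$
$\frac{138111}{-222384} - \frac{7895}{f} = \frac{138111}{-222384} - \frac{7895}{-318636} = 138111 \left(- \frac{1}{222384}\right) - - \frac{7895}{318636} = - \frac{46037}{74128} + \frac{7895}{318636} = - \frac{3520951243}{5904962352}$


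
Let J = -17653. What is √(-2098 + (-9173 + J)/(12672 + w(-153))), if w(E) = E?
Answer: 2*I*√9142934502/4173 ≈ 45.827*I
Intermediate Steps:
√(-2098 + (-9173 + J)/(12672 + w(-153))) = √(-2098 + (-9173 - 17653)/(12672 - 153)) = √(-2098 - 26826/12519) = √(-2098 - 26826*1/12519) = √(-2098 - 8942/4173) = √(-8763896/4173) = 2*I*√9142934502/4173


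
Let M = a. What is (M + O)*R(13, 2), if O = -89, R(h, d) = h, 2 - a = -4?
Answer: -1079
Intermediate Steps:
a = 6 (a = 2 - 1*(-4) = 2 + 4 = 6)
M = 6
(M + O)*R(13, 2) = (6 - 89)*13 = -83*13 = -1079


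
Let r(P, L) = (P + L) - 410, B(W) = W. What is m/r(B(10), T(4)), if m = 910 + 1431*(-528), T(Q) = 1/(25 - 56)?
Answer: 23394398/12401 ≈ 1886.5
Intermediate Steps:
T(Q) = -1/31 (T(Q) = 1/(-31) = -1/31)
r(P, L) = -410 + L + P (r(P, L) = (L + P) - 410 = -410 + L + P)
m = -754658 (m = 910 - 755568 = -754658)
m/r(B(10), T(4)) = -754658/(-410 - 1/31 + 10) = -754658/(-12401/31) = -754658*(-31/12401) = 23394398/12401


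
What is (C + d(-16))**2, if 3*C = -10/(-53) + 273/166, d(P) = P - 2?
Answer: 210647035369/696643236 ≈ 302.37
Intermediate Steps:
d(P) = -2 + P
C = 16129/26394 (C = (-10/(-53) + 273/166)/3 = (-10*(-1/53) + 273*(1/166))/3 = (10/53 + 273/166)/3 = (1/3)*(16129/8798) = 16129/26394 ≈ 0.61109)
(C + d(-16))**2 = (16129/26394 + (-2 - 16))**2 = (16129/26394 - 18)**2 = (-458963/26394)**2 = 210647035369/696643236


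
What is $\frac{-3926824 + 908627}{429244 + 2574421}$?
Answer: $- \frac{431171}{429095} \approx -1.0048$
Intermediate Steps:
$\frac{-3926824 + 908627}{429244 + 2574421} = - \frac{3018197}{3003665} = \left(-3018197\right) \frac{1}{3003665} = - \frac{431171}{429095}$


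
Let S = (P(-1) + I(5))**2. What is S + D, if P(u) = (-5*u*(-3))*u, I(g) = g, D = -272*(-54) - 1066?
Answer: 14022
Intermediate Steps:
D = 13622 (D = 14688 - 1066 = 13622)
P(u) = 15*u**2 (P(u) = (15*u)*u = 15*u**2)
S = 400 (S = (15*(-1)**2 + 5)**2 = (15*1 + 5)**2 = (15 + 5)**2 = 20**2 = 400)
S + D = 400 + 13622 = 14022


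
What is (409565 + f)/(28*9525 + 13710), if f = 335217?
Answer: 372391/140205 ≈ 2.6560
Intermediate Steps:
(409565 + f)/(28*9525 + 13710) = (409565 + 335217)/(28*9525 + 13710) = 744782/(266700 + 13710) = 744782/280410 = 744782*(1/280410) = 372391/140205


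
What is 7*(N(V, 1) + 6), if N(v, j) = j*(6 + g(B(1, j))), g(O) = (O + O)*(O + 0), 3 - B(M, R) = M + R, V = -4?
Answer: 98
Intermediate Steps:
B(M, R) = 3 - M - R (B(M, R) = 3 - (M + R) = 3 + (-M - R) = 3 - M - R)
g(O) = 2*O² (g(O) = (2*O)*O = 2*O²)
N(v, j) = j*(6 + 2*(2 - j)²) (N(v, j) = j*(6 + 2*(3 - 1*1 - j)²) = j*(6 + 2*(3 - 1 - j)²) = j*(6 + 2*(2 - j)²))
7*(N(V, 1) + 6) = 7*(2*1*(3 + (-2 + 1)²) + 6) = 7*(2*1*(3 + (-1)²) + 6) = 7*(2*1*(3 + 1) + 6) = 7*(2*1*4 + 6) = 7*(8 + 6) = 7*14 = 98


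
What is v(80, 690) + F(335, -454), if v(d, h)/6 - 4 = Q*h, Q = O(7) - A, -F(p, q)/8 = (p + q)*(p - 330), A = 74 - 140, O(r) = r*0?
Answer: 278024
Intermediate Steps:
O(r) = 0
A = -66
F(p, q) = -8*(-330 + p)*(p + q) (F(p, q) = -8*(p + q)*(p - 330) = -8*(p + q)*(-330 + p) = -8*(-330 + p)*(p + q))
Q = 66 (Q = 0 - 1*(-66) = 0 + 66 = 66)
v(d, h) = 24 + 396*h (v(d, h) = 24 + 6*(66*h) = 24 + 396*h)
v(80, 690) + F(335, -454) = (24 + 396*690) + (-8*335² + 2640*335 + 2640*(-454) - 8*335*(-454)) = (24 + 273240) + (-8*112225 + 884400 - 1198560 + 1216720) = 273264 + (-897800 + 884400 - 1198560 + 1216720) = 273264 + 4760 = 278024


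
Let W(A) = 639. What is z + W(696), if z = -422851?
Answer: -422212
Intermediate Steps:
z + W(696) = -422851 + 639 = -422212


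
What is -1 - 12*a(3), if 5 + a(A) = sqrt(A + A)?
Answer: 59 - 12*sqrt(6) ≈ 29.606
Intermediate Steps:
a(A) = -5 + sqrt(2)*sqrt(A) (a(A) = -5 + sqrt(A + A) = -5 + sqrt(2*A) = -5 + sqrt(2)*sqrt(A))
-1 - 12*a(3) = -1 - 12*(-5 + sqrt(2)*sqrt(3)) = -1 - 12*(-5 + sqrt(6)) = -1 + (60 - 12*sqrt(6)) = 59 - 12*sqrt(6)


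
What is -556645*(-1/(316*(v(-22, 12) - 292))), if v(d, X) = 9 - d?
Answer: -556645/82476 ≈ -6.7492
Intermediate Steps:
-556645*(-1/(316*(v(-22, 12) - 292))) = -556645*(-1/(316*((9 - 1*(-22)) - 292))) = -556645*(-1/(316*((9 + 22) - 292))) = -556645*(-1/(316*(31 - 292))) = -556645/((-316*(-261))) = -556645/82476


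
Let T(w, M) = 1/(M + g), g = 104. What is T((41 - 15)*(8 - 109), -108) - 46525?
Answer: -186101/4 ≈ -46525.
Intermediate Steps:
T(w, M) = 1/(104 + M) (T(w, M) = 1/(M + 104) = 1/(104 + M))
T((41 - 15)*(8 - 109), -108) - 46525 = 1/(104 - 108) - 46525 = 1/(-4) - 46525 = -¼ - 46525 = -186101/4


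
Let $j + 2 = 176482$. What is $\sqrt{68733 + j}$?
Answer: $\sqrt{245213} \approx 495.19$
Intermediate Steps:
$j = 176480$ ($j = -2 + 176482 = 176480$)
$\sqrt{68733 + j} = \sqrt{68733 + 176480} = \sqrt{245213}$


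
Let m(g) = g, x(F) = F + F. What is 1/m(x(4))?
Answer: ⅛ ≈ 0.12500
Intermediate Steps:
x(F) = 2*F
1/m(x(4)) = 1/(2*4) = 1/8 = ⅛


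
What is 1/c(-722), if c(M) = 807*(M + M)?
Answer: -1/1165308 ≈ -8.5814e-7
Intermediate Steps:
c(M) = 1614*M (c(M) = 807*(2*M) = 1614*M)
1/c(-722) = 1/(1614*(-722)) = 1/(-1165308) = -1/1165308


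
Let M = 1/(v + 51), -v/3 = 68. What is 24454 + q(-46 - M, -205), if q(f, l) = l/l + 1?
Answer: 24456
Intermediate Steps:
v = -204 (v = -3*68 = -204)
M = -1/153 (M = 1/(-204 + 51) = 1/(-153) = -1/153 ≈ -0.0065359)
q(f, l) = 2 (q(f, l) = 1 + 1 = 2)
24454 + q(-46 - M, -205) = 24454 + 2 = 24456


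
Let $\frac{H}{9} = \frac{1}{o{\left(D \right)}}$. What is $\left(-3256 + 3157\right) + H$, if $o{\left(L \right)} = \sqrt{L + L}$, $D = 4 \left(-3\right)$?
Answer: $-99 - \frac{3 i \sqrt{6}}{4} \approx -99.0 - 1.8371 i$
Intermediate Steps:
$D = -12$
$o{\left(L \right)} = \sqrt{2} \sqrt{L}$ ($o{\left(L \right)} = \sqrt{2 L} = \sqrt{2} \sqrt{L}$)
$H = - \frac{3 i \sqrt{6}}{4}$ ($H = \frac{9}{\sqrt{2} \sqrt{-12}} = \frac{9}{\sqrt{2} \cdot 2 i \sqrt{3}} = \frac{9}{2 i \sqrt{6}} = 9 \left(- \frac{i \sqrt{6}}{12}\right) = - \frac{3 i \sqrt{6}}{4} \approx - 1.8371 i$)
$\left(-3256 + 3157\right) + H = \left(-3256 + 3157\right) - \frac{3 i \sqrt{6}}{4} = -99 - \frac{3 i \sqrt{6}}{4}$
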